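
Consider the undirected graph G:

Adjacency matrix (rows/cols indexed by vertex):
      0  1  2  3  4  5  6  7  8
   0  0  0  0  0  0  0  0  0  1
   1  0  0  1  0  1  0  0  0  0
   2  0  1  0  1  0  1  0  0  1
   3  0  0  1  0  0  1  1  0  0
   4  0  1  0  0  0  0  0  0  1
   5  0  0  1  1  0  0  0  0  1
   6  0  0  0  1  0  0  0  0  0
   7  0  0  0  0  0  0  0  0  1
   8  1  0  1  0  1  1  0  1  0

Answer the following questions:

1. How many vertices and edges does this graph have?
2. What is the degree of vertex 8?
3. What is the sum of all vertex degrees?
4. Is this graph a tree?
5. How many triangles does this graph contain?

Count: 9 vertices, 11 edges.
Vertex 8 has neighbors [0, 2, 4, 5, 7], degree = 5.
Handshaking lemma: 2 * 11 = 22.
A tree on 9 vertices has 8 edges. This graph has 11 edges (3 extra). Not a tree.
Number of triangles = 2.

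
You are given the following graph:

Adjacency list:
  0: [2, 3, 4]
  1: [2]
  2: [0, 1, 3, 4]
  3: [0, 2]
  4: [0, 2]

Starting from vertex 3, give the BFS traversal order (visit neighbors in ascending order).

BFS from vertex 3 (neighbors processed in ascending order):
Visit order: 3, 0, 2, 4, 1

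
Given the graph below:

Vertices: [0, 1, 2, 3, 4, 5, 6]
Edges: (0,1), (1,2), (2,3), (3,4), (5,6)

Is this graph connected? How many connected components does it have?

Checking connectivity: the graph has 2 connected component(s).
Components: [[0, 1, 2, 3, 4], [5, 6]]. The graph is NOT connected.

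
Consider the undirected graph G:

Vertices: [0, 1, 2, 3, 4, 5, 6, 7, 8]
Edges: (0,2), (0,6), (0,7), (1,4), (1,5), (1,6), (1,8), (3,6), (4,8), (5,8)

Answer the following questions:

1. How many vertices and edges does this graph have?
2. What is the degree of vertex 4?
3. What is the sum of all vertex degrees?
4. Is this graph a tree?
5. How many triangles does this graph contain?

Count: 9 vertices, 10 edges.
Vertex 4 has neighbors [1, 8], degree = 2.
Handshaking lemma: 2 * 10 = 20.
A tree on 9 vertices has 8 edges. This graph has 10 edges (2 extra). Not a tree.
Number of triangles = 2.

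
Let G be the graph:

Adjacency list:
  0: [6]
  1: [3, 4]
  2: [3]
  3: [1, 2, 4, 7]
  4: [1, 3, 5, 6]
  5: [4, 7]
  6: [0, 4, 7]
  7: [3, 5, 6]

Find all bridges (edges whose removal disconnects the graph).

A bridge is an edge whose removal increases the number of connected components.
Bridges found: (0,6), (2,3)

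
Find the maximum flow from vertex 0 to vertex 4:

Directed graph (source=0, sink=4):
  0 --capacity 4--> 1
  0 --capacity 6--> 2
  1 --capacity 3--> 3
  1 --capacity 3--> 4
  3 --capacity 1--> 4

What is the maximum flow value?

Computing max flow:
  Flow on (0->1): 4/4
  Flow on (1->3): 1/3
  Flow on (1->4): 3/3
  Flow on (3->4): 1/1
Maximum flow = 4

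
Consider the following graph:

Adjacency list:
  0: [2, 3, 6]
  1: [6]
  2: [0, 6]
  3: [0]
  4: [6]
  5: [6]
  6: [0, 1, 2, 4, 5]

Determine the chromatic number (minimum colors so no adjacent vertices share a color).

The graph has a maximum clique of size 3 (lower bound on chromatic number).
A valid 3-coloring: {0: 1, 1: 1, 2: 2, 3: 0, 4: 1, 5: 1, 6: 0}.
Chromatic number = 3.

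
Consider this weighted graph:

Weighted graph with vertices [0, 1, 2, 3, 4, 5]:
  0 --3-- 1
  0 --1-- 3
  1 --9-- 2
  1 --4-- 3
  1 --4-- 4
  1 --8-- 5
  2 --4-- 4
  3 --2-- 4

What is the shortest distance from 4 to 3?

Using Dijkstra's algorithm from vertex 4:
Shortest path: 4 -> 3
Total weight: 2 = 2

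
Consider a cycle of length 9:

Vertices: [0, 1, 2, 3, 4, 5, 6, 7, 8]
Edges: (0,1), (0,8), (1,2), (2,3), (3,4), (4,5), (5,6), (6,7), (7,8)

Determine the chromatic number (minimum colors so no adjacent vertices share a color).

This is an odd cycle (C_9). Odd cycles are not bipartite (any 2-coloring forces two adjacent vertices to match), and 3 colors suffice.
Chromatic number = 3.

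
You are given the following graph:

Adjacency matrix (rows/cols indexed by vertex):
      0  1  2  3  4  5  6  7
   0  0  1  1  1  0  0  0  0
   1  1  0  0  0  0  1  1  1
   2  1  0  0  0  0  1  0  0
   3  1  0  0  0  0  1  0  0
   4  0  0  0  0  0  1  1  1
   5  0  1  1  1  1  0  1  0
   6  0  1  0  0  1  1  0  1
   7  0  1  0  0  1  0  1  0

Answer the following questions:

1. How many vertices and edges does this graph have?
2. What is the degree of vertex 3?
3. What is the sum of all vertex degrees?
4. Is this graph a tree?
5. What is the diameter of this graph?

Count: 8 vertices, 13 edges.
Vertex 3 has neighbors [0, 5], degree = 2.
Handshaking lemma: 2 * 13 = 26.
A tree on 8 vertices has 7 edges. This graph has 13 edges (6 extra). Not a tree.
Diameter (longest shortest path) = 3.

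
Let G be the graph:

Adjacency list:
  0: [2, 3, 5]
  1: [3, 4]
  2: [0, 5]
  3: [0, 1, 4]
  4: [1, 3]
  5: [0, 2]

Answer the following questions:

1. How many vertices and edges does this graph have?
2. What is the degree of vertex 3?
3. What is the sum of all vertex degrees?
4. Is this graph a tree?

Count: 6 vertices, 7 edges.
Vertex 3 has neighbors [0, 1, 4], degree = 3.
Handshaking lemma: 2 * 7 = 14.
A tree on 6 vertices has 5 edges. This graph has 7 edges (2 extra). Not a tree.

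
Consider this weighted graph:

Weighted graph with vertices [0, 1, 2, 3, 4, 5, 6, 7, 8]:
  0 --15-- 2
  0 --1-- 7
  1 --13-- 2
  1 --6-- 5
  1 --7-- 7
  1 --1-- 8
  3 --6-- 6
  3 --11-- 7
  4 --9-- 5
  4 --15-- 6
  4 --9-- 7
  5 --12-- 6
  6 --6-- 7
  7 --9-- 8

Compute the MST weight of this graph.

Applying Kruskal's algorithm (sort edges by weight, add if no cycle):
  Add (0,7) w=1
  Add (1,8) w=1
  Add (1,5) w=6
  Add (3,6) w=6
  Add (6,7) w=6
  Add (1,7) w=7
  Add (4,7) w=9
  Skip (4,5) w=9 (creates cycle)
  Skip (7,8) w=9 (creates cycle)
  Skip (3,7) w=11 (creates cycle)
  Skip (5,6) w=12 (creates cycle)
  Add (1,2) w=13
  Skip (0,2) w=15 (creates cycle)
  Skip (4,6) w=15 (creates cycle)
MST weight = 49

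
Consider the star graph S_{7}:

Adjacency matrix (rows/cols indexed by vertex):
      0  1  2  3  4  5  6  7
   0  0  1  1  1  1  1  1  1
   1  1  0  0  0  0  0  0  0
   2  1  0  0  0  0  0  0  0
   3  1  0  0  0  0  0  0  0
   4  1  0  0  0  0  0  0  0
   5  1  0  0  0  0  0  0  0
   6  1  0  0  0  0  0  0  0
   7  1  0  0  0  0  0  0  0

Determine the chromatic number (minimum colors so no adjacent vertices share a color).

S_{7} has one hub adjacent to 7 leaves; leaves are pairwise non-adjacent.
Color the hub 0 and every leaf 1.
Chromatic number = 2.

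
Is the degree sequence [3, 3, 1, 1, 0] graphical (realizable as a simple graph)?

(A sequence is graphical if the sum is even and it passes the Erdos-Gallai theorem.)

Sum of degrees = 8. Sum is even but fails Erdos-Gallai. The sequence is NOT graphical.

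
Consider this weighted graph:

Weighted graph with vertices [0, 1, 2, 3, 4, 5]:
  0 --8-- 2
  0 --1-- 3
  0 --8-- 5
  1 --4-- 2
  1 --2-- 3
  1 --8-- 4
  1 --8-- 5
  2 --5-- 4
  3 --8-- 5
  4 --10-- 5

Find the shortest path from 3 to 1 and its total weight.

Using Dijkstra's algorithm from vertex 3:
Shortest path: 3 -> 1
Total weight: 2 = 2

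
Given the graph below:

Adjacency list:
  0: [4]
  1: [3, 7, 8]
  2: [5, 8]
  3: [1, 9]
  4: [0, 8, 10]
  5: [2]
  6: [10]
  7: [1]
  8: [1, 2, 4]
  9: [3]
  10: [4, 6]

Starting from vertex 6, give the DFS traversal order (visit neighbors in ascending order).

DFS from vertex 6 (neighbors processed in ascending order):
Visit order: 6, 10, 4, 0, 8, 1, 3, 9, 7, 2, 5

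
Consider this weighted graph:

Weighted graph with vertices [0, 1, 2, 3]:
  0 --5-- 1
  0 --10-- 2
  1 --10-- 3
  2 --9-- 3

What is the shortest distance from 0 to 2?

Using Dijkstra's algorithm from vertex 0:
Shortest path: 0 -> 2
Total weight: 10 = 10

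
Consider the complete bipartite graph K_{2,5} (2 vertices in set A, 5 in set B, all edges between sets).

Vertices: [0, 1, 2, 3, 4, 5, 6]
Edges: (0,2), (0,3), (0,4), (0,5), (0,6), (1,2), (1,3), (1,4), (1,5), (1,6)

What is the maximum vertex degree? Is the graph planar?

Set-A vertices have degree 5; set-B vertices have degree 2. Maximum degree = max(2,5) = 5.
min(2,5) <= 2, so K_{2,5} avoids a K_{3,3} subdivision and is planar.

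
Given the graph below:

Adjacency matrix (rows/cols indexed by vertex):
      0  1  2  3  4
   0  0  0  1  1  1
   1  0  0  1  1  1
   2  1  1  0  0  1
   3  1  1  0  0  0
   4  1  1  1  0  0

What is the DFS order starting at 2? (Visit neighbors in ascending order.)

DFS from vertex 2 (neighbors processed in ascending order):
Visit order: 2, 0, 3, 1, 4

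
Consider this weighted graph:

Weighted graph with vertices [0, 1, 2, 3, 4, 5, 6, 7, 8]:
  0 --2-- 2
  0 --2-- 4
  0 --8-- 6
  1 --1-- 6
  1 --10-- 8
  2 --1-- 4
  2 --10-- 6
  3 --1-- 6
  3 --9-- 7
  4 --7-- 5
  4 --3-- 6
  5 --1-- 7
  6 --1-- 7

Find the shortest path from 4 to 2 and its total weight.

Using Dijkstra's algorithm from vertex 4:
Shortest path: 4 -> 2
Total weight: 1 = 1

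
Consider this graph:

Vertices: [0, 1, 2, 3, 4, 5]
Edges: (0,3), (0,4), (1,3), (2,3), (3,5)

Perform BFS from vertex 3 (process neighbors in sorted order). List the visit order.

BFS from vertex 3 (neighbors processed in ascending order):
Visit order: 3, 0, 1, 2, 5, 4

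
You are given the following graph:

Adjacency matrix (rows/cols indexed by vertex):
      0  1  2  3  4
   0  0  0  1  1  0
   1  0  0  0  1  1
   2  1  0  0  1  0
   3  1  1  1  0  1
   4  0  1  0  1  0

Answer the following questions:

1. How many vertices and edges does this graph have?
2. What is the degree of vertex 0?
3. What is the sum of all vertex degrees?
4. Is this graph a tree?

Count: 5 vertices, 6 edges.
Vertex 0 has neighbors [2, 3], degree = 2.
Handshaking lemma: 2 * 6 = 12.
A tree on 5 vertices has 4 edges. This graph has 6 edges (2 extra). Not a tree.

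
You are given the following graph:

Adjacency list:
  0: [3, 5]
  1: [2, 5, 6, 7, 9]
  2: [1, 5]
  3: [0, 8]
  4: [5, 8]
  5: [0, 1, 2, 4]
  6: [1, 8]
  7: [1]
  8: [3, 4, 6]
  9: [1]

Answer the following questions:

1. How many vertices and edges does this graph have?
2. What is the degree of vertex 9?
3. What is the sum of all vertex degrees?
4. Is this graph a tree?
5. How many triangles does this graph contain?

Count: 10 vertices, 12 edges.
Vertex 9 has neighbors [1], degree = 1.
Handshaking lemma: 2 * 12 = 24.
A tree on 10 vertices has 9 edges. This graph has 12 edges (3 extra). Not a tree.
Number of triangles = 1.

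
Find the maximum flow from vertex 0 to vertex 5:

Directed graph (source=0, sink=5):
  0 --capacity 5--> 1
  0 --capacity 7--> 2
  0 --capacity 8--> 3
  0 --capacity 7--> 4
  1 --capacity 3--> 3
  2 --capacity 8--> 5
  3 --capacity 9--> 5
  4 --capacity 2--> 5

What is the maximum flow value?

Computing max flow:
  Flow on (0->1): 3/5
  Flow on (0->2): 7/7
  Flow on (0->3): 6/8
  Flow on (0->4): 2/7
  Flow on (1->3): 3/3
  Flow on (2->5): 7/8
  Flow on (3->5): 9/9
  Flow on (4->5): 2/2
Maximum flow = 18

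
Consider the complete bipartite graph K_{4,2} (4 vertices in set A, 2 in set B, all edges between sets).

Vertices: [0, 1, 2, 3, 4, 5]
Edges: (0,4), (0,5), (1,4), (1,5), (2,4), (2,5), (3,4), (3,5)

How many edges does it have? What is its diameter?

K_{4,2} has 4 * 2 = 8 edges.
Any vertex reaches any opposite-side vertex in 1 step; same-side vertices reach in 2 steps via any opposite-side vertex.
Diameter = 2.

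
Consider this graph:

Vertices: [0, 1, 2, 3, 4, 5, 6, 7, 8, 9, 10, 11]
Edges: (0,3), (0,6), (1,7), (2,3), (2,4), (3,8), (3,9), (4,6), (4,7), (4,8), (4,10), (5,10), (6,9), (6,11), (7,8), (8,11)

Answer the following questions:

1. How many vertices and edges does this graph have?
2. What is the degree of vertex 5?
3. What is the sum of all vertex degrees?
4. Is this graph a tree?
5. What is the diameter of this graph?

Count: 12 vertices, 16 edges.
Vertex 5 has neighbors [10], degree = 1.
Handshaking lemma: 2 * 16 = 32.
A tree on 12 vertices has 11 edges. This graph has 16 edges (5 extra). Not a tree.
Diameter (longest shortest path) = 4.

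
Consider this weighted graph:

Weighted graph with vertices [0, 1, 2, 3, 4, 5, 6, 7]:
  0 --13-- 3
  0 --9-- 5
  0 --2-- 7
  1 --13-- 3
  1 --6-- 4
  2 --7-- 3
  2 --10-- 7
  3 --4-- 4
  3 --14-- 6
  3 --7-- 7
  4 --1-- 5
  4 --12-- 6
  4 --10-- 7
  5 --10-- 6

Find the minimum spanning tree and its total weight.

Applying Kruskal's algorithm (sort edges by weight, add if no cycle):
  Add (4,5) w=1
  Add (0,7) w=2
  Add (3,4) w=4
  Add (1,4) w=6
  Add (2,3) w=7
  Add (3,7) w=7
  Skip (0,5) w=9 (creates cycle)
  Skip (2,7) w=10 (creates cycle)
  Skip (4,7) w=10 (creates cycle)
  Add (5,6) w=10
  Skip (4,6) w=12 (creates cycle)
  Skip (0,3) w=13 (creates cycle)
  Skip (1,3) w=13 (creates cycle)
  Skip (3,6) w=14 (creates cycle)
MST weight = 37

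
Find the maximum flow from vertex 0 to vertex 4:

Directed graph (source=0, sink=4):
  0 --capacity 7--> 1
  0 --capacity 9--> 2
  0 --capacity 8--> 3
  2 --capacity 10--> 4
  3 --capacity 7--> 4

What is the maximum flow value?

Computing max flow:
  Flow on (0->2): 9/9
  Flow on (0->3): 7/8
  Flow on (2->4): 9/10
  Flow on (3->4): 7/7
Maximum flow = 16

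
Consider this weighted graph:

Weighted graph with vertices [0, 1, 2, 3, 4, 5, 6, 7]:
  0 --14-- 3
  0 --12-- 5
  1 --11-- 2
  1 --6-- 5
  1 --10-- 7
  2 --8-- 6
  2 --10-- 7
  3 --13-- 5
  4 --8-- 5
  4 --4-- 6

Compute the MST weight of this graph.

Applying Kruskal's algorithm (sort edges by weight, add if no cycle):
  Add (4,6) w=4
  Add (1,5) w=6
  Add (2,6) w=8
  Add (4,5) w=8
  Add (1,7) w=10
  Skip (2,7) w=10 (creates cycle)
  Skip (1,2) w=11 (creates cycle)
  Add (0,5) w=12
  Add (3,5) w=13
  Skip (0,3) w=14 (creates cycle)
MST weight = 61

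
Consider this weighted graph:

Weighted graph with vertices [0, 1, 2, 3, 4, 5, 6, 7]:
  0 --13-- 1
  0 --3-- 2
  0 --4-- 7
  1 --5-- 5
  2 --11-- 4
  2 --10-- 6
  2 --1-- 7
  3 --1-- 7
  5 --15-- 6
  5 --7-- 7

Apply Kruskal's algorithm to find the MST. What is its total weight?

Applying Kruskal's algorithm (sort edges by weight, add if no cycle):
  Add (2,7) w=1
  Add (3,7) w=1
  Add (0,2) w=3
  Skip (0,7) w=4 (creates cycle)
  Add (1,5) w=5
  Add (5,7) w=7
  Add (2,6) w=10
  Add (2,4) w=11
  Skip (0,1) w=13 (creates cycle)
  Skip (5,6) w=15 (creates cycle)
MST weight = 38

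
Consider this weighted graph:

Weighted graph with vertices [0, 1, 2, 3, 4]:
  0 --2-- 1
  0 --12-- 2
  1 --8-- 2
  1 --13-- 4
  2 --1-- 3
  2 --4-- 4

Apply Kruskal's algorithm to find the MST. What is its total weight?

Applying Kruskal's algorithm (sort edges by weight, add if no cycle):
  Add (2,3) w=1
  Add (0,1) w=2
  Add (2,4) w=4
  Add (1,2) w=8
  Skip (0,2) w=12 (creates cycle)
  Skip (1,4) w=13 (creates cycle)
MST weight = 15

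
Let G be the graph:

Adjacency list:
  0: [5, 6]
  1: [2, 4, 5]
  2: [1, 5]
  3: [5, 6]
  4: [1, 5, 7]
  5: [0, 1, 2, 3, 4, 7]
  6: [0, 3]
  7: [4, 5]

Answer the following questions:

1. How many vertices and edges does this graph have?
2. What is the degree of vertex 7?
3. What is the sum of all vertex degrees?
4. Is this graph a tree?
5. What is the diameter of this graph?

Count: 8 vertices, 11 edges.
Vertex 7 has neighbors [4, 5], degree = 2.
Handshaking lemma: 2 * 11 = 22.
A tree on 8 vertices has 7 edges. This graph has 11 edges (4 extra). Not a tree.
Diameter (longest shortest path) = 3.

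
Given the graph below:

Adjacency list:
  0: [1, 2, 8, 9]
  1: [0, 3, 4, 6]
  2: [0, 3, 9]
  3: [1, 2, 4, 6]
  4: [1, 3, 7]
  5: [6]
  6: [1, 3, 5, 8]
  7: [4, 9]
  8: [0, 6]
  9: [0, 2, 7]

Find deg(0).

Vertex 0 has neighbors [1, 2, 8, 9], so deg(0) = 4.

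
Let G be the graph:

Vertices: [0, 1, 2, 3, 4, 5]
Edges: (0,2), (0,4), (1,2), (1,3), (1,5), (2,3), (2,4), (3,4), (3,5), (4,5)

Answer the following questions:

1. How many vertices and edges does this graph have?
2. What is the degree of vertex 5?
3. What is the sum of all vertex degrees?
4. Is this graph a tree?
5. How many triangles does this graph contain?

Count: 6 vertices, 10 edges.
Vertex 5 has neighbors [1, 3, 4], degree = 3.
Handshaking lemma: 2 * 10 = 20.
A tree on 6 vertices has 5 edges. This graph has 10 edges (5 extra). Not a tree.
Number of triangles = 5.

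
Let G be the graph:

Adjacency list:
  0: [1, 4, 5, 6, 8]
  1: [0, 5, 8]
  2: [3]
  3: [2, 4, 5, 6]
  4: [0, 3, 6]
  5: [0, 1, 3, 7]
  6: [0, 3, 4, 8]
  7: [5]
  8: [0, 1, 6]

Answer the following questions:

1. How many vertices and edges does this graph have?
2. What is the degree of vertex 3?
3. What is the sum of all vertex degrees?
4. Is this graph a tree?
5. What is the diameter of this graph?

Count: 9 vertices, 14 edges.
Vertex 3 has neighbors [2, 4, 5, 6], degree = 4.
Handshaking lemma: 2 * 14 = 28.
A tree on 9 vertices has 8 edges. This graph has 14 edges (6 extra). Not a tree.
Diameter (longest shortest path) = 3.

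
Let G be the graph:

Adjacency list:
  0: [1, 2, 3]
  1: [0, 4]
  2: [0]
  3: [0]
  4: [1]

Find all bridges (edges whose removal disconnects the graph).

A bridge is an edge whose removal increases the number of connected components.
Bridges found: (0,1), (0,2), (0,3), (1,4)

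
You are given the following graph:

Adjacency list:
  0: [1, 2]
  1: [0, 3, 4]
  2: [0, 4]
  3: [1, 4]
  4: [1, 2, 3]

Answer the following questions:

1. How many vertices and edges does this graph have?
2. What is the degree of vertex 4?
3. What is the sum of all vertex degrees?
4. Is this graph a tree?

Count: 5 vertices, 6 edges.
Vertex 4 has neighbors [1, 2, 3], degree = 3.
Handshaking lemma: 2 * 6 = 12.
A tree on 5 vertices has 4 edges. This graph has 6 edges (2 extra). Not a tree.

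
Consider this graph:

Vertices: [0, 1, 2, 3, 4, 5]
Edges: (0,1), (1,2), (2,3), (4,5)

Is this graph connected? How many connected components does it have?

Checking connectivity: the graph has 2 connected component(s).
Components: [[0, 1, 2, 3], [4, 5]]. The graph is NOT connected.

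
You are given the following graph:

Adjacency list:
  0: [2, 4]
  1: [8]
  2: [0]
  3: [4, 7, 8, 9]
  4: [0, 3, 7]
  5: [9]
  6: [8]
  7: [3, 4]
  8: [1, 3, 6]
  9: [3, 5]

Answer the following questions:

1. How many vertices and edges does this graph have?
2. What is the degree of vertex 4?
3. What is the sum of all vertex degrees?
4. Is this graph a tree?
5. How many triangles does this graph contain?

Count: 10 vertices, 10 edges.
Vertex 4 has neighbors [0, 3, 7], degree = 3.
Handshaking lemma: 2 * 10 = 20.
A tree on 10 vertices has 9 edges. This graph has 10 edges (1 extra). Not a tree.
Number of triangles = 1.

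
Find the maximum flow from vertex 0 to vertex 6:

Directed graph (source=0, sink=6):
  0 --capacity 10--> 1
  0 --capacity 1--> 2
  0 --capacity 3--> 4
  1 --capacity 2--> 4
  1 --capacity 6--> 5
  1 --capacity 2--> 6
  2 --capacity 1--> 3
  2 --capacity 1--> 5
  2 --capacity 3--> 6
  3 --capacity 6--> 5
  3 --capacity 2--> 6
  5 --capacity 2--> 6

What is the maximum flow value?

Computing max flow:
  Flow on (0->1): 4/10
  Flow on (0->2): 1/1
  Flow on (1->5): 2/6
  Flow on (1->6): 2/2
  Flow on (2->6): 1/3
  Flow on (5->6): 2/2
Maximum flow = 5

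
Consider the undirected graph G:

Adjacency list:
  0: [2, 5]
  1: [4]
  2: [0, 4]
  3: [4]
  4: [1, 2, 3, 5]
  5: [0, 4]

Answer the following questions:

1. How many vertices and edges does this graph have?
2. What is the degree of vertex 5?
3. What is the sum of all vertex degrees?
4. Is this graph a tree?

Count: 6 vertices, 6 edges.
Vertex 5 has neighbors [0, 4], degree = 2.
Handshaking lemma: 2 * 6 = 12.
A tree on 6 vertices has 5 edges. This graph has 6 edges (1 extra). Not a tree.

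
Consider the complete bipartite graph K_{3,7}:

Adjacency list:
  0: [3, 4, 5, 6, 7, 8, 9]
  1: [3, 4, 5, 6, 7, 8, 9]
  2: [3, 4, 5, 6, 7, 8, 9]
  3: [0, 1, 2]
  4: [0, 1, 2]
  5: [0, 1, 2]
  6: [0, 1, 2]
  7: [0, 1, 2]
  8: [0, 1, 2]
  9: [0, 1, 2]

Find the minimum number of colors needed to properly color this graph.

K_{3,7} is bipartite: vertices split into two independent sets of size 3 and 7.
Color one set 0, the other 1. No adjacent vertices share a color.
Chromatic number = 2.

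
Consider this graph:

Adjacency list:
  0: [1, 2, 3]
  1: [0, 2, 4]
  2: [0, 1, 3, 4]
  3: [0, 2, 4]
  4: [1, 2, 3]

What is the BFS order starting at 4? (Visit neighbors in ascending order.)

BFS from vertex 4 (neighbors processed in ascending order):
Visit order: 4, 1, 2, 3, 0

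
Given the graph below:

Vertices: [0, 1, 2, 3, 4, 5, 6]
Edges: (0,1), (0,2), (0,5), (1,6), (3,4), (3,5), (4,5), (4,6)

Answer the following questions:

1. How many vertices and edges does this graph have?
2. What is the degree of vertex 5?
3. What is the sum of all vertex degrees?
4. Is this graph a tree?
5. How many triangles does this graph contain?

Count: 7 vertices, 8 edges.
Vertex 5 has neighbors [0, 3, 4], degree = 3.
Handshaking lemma: 2 * 8 = 16.
A tree on 7 vertices has 6 edges. This graph has 8 edges (2 extra). Not a tree.
Number of triangles = 1.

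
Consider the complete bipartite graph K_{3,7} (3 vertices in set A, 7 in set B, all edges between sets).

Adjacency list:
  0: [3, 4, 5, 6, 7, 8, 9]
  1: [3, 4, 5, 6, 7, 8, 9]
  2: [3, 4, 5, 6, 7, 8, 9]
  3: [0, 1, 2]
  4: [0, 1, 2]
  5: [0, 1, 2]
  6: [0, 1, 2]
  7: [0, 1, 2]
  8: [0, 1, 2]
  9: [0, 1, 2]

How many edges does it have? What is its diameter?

K_{3,7} has 3 * 7 = 21 edges.
Any vertex reaches any opposite-side vertex in 1 step; same-side vertices reach in 2 steps via any opposite-side vertex.
Diameter = 2.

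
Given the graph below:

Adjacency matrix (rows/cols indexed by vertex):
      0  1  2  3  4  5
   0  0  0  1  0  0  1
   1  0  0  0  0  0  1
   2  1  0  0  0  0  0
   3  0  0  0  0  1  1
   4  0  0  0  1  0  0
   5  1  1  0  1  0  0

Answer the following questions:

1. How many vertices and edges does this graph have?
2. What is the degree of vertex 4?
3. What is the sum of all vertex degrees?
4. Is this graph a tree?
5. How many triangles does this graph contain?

Count: 6 vertices, 5 edges.
Vertex 4 has neighbors [3], degree = 1.
Handshaking lemma: 2 * 5 = 10.
A graph is a tree iff it is connected and has exactly n-1 edges. This graph is connected (all 6 vertices in one component) and has 6-1 = 5 edges. It is a tree.
Number of triangles = 0.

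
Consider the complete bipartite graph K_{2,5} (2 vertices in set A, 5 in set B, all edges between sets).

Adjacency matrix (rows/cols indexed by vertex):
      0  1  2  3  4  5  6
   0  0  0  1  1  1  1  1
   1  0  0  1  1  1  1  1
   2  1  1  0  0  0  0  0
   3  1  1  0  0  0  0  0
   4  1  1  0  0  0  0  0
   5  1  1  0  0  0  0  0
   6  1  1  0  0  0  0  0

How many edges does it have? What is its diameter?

K_{2,5} has 2 * 5 = 10 edges.
Any vertex reaches any opposite-side vertex in 1 step; same-side vertices reach in 2 steps via any opposite-side vertex.
Diameter = 2.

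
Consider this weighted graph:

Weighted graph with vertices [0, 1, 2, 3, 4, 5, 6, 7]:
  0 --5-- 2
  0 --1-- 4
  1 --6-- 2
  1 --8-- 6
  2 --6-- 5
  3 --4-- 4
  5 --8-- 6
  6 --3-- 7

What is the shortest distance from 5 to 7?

Using Dijkstra's algorithm from vertex 5:
Shortest path: 5 -> 6 -> 7
Total weight: 8 + 3 = 11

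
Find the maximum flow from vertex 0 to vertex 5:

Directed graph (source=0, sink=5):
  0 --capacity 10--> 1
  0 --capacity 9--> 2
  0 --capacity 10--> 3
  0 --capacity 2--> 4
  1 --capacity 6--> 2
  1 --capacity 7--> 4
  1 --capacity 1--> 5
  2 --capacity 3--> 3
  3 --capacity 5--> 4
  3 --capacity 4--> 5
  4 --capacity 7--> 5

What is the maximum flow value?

Computing max flow:
  Flow on (0->1): 3/10
  Flow on (0->2): 3/9
  Flow on (0->3): 6/10
  Flow on (1->4): 2/7
  Flow on (1->5): 1/1
  Flow on (2->3): 3/3
  Flow on (3->4): 5/5
  Flow on (3->5): 4/4
  Flow on (4->5): 7/7
Maximum flow = 12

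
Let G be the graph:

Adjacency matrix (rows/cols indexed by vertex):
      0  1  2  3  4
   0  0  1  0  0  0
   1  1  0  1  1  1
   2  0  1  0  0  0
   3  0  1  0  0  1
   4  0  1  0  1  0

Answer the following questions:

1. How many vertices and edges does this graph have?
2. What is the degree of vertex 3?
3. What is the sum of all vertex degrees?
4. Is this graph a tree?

Count: 5 vertices, 5 edges.
Vertex 3 has neighbors [1, 4], degree = 2.
Handshaking lemma: 2 * 5 = 10.
A tree on 5 vertices has 4 edges. This graph has 5 edges (1 extra). Not a tree.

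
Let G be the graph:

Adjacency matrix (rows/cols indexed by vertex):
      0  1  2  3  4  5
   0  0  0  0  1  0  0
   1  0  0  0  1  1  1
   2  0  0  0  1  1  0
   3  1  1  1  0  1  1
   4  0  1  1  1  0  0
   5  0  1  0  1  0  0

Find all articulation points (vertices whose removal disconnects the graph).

An articulation point is a vertex whose removal disconnects the graph.
Articulation points: [3]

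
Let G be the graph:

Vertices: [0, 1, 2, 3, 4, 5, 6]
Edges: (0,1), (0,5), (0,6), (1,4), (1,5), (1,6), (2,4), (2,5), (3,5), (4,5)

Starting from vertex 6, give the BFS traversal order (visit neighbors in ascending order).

BFS from vertex 6 (neighbors processed in ascending order):
Visit order: 6, 0, 1, 5, 4, 2, 3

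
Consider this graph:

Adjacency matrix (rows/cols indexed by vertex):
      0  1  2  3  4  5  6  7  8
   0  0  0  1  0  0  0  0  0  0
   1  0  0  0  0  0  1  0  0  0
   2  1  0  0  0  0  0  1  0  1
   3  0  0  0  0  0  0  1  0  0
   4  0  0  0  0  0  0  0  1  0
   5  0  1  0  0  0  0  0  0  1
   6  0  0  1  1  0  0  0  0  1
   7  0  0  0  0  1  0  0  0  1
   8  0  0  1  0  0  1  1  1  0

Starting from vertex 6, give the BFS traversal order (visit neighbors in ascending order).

BFS from vertex 6 (neighbors processed in ascending order):
Visit order: 6, 2, 3, 8, 0, 5, 7, 1, 4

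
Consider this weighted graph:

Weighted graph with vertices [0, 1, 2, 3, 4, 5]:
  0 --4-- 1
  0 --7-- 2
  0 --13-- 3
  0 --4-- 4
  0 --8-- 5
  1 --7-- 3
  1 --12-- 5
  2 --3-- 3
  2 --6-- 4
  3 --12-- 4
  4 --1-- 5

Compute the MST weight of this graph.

Applying Kruskal's algorithm (sort edges by weight, add if no cycle):
  Add (4,5) w=1
  Add (2,3) w=3
  Add (0,4) w=4
  Add (0,1) w=4
  Add (2,4) w=6
  Skip (0,2) w=7 (creates cycle)
  Skip (1,3) w=7 (creates cycle)
  Skip (0,5) w=8 (creates cycle)
  Skip (1,5) w=12 (creates cycle)
  Skip (3,4) w=12 (creates cycle)
  Skip (0,3) w=13 (creates cycle)
MST weight = 18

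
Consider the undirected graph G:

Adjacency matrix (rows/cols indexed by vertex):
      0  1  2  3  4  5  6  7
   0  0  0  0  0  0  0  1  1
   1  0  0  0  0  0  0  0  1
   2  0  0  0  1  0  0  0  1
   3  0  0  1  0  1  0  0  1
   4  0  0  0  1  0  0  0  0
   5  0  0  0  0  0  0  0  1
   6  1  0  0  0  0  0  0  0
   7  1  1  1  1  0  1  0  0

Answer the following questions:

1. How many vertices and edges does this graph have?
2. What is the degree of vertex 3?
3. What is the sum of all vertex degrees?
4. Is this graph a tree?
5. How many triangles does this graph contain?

Count: 8 vertices, 8 edges.
Vertex 3 has neighbors [2, 4, 7], degree = 3.
Handshaking lemma: 2 * 8 = 16.
A tree on 8 vertices has 7 edges. This graph has 8 edges (1 extra). Not a tree.
Number of triangles = 1.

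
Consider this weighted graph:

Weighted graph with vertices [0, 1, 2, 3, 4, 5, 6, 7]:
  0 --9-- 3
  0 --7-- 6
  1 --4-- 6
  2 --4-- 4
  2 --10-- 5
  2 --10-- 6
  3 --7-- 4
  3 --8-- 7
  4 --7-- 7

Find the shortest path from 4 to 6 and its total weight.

Using Dijkstra's algorithm from vertex 4:
Shortest path: 4 -> 2 -> 6
Total weight: 4 + 10 = 14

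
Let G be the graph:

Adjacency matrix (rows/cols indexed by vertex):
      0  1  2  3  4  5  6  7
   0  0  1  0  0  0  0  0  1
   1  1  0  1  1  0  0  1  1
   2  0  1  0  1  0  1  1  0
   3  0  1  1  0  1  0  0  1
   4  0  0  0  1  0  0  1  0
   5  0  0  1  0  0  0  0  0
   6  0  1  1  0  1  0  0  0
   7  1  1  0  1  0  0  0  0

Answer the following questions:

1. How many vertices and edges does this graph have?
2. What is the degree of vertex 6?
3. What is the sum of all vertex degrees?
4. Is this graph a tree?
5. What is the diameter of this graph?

Count: 8 vertices, 12 edges.
Vertex 6 has neighbors [1, 2, 4], degree = 3.
Handshaking lemma: 2 * 12 = 24.
A tree on 8 vertices has 7 edges. This graph has 12 edges (5 extra). Not a tree.
Diameter (longest shortest path) = 3.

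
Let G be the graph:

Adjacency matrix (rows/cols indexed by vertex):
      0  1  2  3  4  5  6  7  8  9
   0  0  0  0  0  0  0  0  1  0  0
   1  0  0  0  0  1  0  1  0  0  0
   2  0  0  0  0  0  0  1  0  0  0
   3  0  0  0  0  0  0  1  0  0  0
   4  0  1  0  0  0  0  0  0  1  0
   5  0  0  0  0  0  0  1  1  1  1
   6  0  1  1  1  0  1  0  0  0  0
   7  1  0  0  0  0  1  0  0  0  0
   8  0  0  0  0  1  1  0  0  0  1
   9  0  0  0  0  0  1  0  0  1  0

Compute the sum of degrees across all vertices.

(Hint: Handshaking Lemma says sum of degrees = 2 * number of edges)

Count edges: 11 edges.
By Handshaking Lemma: sum of degrees = 2 * 11 = 22.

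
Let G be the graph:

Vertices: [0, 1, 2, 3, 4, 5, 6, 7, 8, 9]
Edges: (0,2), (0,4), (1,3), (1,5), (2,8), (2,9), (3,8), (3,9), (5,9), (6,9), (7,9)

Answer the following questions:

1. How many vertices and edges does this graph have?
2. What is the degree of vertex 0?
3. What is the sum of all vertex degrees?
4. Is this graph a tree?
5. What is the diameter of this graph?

Count: 10 vertices, 11 edges.
Vertex 0 has neighbors [2, 4], degree = 2.
Handshaking lemma: 2 * 11 = 22.
A tree on 10 vertices has 9 edges. This graph has 11 edges (2 extra). Not a tree.
Diameter (longest shortest path) = 5.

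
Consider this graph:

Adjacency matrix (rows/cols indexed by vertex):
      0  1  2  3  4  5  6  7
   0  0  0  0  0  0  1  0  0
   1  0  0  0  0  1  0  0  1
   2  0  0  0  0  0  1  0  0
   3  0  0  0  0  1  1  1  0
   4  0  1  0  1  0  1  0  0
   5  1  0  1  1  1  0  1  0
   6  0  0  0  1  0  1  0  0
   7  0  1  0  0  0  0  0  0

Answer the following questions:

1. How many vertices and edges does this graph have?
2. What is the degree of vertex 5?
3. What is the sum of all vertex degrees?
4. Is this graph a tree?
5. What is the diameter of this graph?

Count: 8 vertices, 9 edges.
Vertex 5 has neighbors [0, 2, 3, 4, 6], degree = 5.
Handshaking lemma: 2 * 9 = 18.
A tree on 8 vertices has 7 edges. This graph has 9 edges (2 extra). Not a tree.
Diameter (longest shortest path) = 4.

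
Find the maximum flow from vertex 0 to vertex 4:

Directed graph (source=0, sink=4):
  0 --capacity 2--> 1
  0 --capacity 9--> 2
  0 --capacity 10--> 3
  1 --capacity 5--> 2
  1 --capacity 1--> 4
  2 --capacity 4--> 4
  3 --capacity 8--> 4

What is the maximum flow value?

Computing max flow:
  Flow on (0->1): 1/2
  Flow on (0->2): 4/9
  Flow on (0->3): 8/10
  Flow on (1->4): 1/1
  Flow on (2->4): 4/4
  Flow on (3->4): 8/8
Maximum flow = 13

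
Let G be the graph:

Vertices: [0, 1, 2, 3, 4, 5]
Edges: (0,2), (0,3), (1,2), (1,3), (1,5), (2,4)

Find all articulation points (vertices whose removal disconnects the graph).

An articulation point is a vertex whose removal disconnects the graph.
Articulation points: [1, 2]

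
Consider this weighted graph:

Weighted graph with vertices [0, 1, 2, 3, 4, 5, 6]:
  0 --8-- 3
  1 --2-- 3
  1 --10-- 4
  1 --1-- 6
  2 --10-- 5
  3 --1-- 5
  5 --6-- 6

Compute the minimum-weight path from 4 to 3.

Using Dijkstra's algorithm from vertex 4:
Shortest path: 4 -> 1 -> 3
Total weight: 10 + 2 = 12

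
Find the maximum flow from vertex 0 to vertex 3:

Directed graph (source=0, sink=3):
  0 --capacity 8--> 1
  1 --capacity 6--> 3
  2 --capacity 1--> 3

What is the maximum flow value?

Computing max flow:
  Flow on (0->1): 6/8
  Flow on (1->3): 6/6
Maximum flow = 6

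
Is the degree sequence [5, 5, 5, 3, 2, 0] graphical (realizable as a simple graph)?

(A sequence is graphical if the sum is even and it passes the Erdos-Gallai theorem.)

Sum of degrees = 20. Sum is even but fails Erdos-Gallai. The sequence is NOT graphical.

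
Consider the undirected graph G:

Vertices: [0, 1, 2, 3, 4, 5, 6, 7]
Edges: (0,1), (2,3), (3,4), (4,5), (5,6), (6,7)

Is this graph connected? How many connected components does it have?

Checking connectivity: the graph has 2 connected component(s).
Components: [[0, 1], [2, 3, 4, 5, 6, 7]]. The graph is NOT connected.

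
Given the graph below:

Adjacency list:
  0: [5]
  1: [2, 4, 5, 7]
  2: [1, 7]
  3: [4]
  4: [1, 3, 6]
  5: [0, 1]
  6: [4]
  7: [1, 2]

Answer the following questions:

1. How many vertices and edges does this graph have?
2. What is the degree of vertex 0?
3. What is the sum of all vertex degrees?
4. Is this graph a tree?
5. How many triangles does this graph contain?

Count: 8 vertices, 8 edges.
Vertex 0 has neighbors [5], degree = 1.
Handshaking lemma: 2 * 8 = 16.
A tree on 8 vertices has 7 edges. This graph has 8 edges (1 extra). Not a tree.
Number of triangles = 1.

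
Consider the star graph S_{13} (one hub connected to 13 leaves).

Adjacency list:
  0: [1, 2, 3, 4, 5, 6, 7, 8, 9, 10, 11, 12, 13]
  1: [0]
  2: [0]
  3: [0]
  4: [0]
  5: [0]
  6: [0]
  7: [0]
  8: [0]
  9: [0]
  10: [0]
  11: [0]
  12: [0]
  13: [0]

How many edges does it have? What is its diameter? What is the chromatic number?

Star graph S_{13}: the hub connects to all 13 leaves.
Edges = 13.
Diameter = 2 (any leaf to hub is 1, leaf to leaf through hub is 2).
Star graphs are bipartite (hub vs leaves), so chromatic number = 2.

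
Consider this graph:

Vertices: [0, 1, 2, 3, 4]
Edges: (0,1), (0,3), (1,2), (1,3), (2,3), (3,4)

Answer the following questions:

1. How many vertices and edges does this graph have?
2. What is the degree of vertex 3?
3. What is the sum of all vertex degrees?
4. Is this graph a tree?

Count: 5 vertices, 6 edges.
Vertex 3 has neighbors [0, 1, 2, 4], degree = 4.
Handshaking lemma: 2 * 6 = 12.
A tree on 5 vertices has 4 edges. This graph has 6 edges (2 extra). Not a tree.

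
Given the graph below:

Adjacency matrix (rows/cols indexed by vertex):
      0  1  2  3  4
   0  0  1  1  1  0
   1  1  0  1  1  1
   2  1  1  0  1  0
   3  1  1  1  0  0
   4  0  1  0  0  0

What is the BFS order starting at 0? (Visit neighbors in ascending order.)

BFS from vertex 0 (neighbors processed in ascending order):
Visit order: 0, 1, 2, 3, 4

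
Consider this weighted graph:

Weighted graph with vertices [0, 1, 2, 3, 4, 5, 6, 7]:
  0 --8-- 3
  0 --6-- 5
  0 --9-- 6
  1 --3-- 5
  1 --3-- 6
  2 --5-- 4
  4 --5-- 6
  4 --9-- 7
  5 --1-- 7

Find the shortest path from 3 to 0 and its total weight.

Using Dijkstra's algorithm from vertex 3:
Shortest path: 3 -> 0
Total weight: 8 = 8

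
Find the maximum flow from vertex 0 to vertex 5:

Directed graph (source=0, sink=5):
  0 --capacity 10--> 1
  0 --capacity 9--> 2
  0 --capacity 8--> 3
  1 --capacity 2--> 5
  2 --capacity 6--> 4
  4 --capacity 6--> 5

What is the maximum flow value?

Computing max flow:
  Flow on (0->1): 2/10
  Flow on (0->2): 6/9
  Flow on (1->5): 2/2
  Flow on (2->4): 6/6
  Flow on (4->5): 6/6
Maximum flow = 8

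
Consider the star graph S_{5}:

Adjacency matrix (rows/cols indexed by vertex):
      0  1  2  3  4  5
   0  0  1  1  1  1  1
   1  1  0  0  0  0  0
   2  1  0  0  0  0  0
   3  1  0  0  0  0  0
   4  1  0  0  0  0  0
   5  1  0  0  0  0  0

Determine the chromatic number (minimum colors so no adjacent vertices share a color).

S_{5} has one hub adjacent to 5 leaves; leaves are pairwise non-adjacent.
Color the hub 0 and every leaf 1.
Chromatic number = 2.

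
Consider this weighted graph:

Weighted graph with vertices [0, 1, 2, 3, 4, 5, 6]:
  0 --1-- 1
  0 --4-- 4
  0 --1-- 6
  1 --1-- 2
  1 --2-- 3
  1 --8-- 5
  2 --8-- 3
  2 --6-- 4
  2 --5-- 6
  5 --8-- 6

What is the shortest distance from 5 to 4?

Using Dijkstra's algorithm from vertex 5:
Shortest path: 5 -> 1 -> 0 -> 4
Total weight: 8 + 1 + 4 = 13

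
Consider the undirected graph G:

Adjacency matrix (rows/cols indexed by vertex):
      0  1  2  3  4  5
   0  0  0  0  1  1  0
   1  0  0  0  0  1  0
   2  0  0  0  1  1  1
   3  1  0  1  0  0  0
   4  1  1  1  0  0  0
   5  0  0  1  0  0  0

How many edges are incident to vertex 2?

Vertex 2 has neighbors [3, 4, 5], so deg(2) = 3.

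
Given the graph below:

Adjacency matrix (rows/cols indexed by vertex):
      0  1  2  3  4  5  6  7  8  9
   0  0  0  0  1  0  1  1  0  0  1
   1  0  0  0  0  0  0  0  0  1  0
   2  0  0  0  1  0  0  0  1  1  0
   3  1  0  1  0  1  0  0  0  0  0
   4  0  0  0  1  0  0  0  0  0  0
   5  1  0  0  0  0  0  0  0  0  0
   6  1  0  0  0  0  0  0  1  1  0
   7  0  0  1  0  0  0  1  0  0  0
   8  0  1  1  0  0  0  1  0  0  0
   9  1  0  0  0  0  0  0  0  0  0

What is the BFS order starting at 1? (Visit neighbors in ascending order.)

BFS from vertex 1 (neighbors processed in ascending order):
Visit order: 1, 8, 2, 6, 3, 7, 0, 4, 5, 9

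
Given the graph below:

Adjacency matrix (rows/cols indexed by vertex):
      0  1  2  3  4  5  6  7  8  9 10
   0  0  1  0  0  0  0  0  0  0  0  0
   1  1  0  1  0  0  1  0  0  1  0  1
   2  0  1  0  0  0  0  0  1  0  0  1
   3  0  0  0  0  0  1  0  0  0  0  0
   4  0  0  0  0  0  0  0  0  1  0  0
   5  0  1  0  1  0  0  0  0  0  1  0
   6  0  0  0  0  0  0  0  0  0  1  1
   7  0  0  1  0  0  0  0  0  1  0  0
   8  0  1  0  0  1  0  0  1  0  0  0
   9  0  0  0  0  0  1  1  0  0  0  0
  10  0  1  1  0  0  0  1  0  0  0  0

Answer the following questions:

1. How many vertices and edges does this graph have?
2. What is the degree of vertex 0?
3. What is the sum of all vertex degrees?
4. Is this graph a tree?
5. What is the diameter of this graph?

Count: 11 vertices, 13 edges.
Vertex 0 has neighbors [1], degree = 1.
Handshaking lemma: 2 * 13 = 26.
A tree on 11 vertices has 10 edges. This graph has 13 edges (3 extra). Not a tree.
Diameter (longest shortest path) = 4.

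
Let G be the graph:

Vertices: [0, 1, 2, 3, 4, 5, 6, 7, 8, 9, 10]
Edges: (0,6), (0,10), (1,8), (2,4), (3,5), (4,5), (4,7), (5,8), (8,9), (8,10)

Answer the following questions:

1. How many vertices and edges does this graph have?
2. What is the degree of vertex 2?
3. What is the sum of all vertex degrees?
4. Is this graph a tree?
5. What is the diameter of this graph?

Count: 11 vertices, 10 edges.
Vertex 2 has neighbors [4], degree = 1.
Handshaking lemma: 2 * 10 = 20.
A graph is a tree iff it is connected and has exactly n-1 edges. This graph is connected (all 11 vertices in one component) and has 11-1 = 10 edges. It is a tree.
Diameter (longest shortest path) = 6.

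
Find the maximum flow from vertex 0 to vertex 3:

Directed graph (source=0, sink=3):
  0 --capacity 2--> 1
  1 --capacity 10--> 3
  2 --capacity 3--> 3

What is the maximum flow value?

Computing max flow:
  Flow on (0->1): 2/2
  Flow on (1->3): 2/10
Maximum flow = 2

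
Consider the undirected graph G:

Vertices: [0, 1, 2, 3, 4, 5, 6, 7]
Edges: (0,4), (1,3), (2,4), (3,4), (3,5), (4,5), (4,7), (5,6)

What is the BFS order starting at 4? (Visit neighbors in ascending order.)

BFS from vertex 4 (neighbors processed in ascending order):
Visit order: 4, 0, 2, 3, 5, 7, 1, 6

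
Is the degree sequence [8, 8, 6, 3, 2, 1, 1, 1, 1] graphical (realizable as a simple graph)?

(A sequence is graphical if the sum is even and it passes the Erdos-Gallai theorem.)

Sum of degrees = 31. Sum is odd, so the sequence is NOT graphical.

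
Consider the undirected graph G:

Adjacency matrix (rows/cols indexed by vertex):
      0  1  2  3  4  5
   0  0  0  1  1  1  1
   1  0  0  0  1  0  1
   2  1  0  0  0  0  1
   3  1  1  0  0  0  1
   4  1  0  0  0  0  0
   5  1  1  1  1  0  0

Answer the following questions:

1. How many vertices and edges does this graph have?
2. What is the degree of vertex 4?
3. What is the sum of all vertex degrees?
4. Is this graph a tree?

Count: 6 vertices, 8 edges.
Vertex 4 has neighbors [0], degree = 1.
Handshaking lemma: 2 * 8 = 16.
A tree on 6 vertices has 5 edges. This graph has 8 edges (3 extra). Not a tree.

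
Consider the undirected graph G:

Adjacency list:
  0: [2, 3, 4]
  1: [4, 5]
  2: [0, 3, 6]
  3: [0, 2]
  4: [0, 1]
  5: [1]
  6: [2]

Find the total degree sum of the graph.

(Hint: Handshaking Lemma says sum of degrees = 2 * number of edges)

Count edges: 7 edges.
By Handshaking Lemma: sum of degrees = 2 * 7 = 14.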